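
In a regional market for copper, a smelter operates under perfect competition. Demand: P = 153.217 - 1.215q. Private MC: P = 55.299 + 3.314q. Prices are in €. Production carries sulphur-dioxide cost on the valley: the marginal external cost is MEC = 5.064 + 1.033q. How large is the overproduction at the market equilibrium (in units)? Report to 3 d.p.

4.926 units

Market equilibrium (private): 55.299 + 3.314q = 153.217 - 1.215q → q_m = 21.6202.
Social marginal cost = private MC + MEC = 60.363 + 4.347q.
Set SMC = demand: 60.363 + 4.347q = 153.217 - 1.215q → q* = 16.6944.
Gap = |21.6202 − 16.6944| = 4.9258.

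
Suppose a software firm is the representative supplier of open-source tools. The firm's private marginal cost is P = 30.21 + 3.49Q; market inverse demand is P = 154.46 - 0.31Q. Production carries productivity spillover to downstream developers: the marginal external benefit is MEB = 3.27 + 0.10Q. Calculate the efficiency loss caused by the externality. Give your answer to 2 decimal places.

DWL = 5.78

Market equilibrium (private): 30.21 + 3.49Q = 154.46 - 0.31Q → Q_m = 32.6974.
Social marginal cost = private MC − MEB = 26.94 + 3.39Q.
Set SMC = demand: 26.94 + 3.39Q = 154.46 - 0.31Q → Q* = 34.4649.
Between Q* and Q_m the wedge demand − SMC runs linearly from 0 to MEB(Q_m), so the loss is a triangle.
DWL = ½ × 1.7675 × 6.5397 = 5.7795.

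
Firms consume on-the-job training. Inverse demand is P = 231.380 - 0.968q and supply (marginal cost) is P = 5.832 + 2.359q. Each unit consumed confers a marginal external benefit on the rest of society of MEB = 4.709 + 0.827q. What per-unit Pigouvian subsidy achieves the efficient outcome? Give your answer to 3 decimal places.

Social marginal benefit = demand + MEB = 236.089 - 0.141q.
Set SMB = MC: 236.089 - 0.141q = 5.832 + 2.359q → q* = 92.1028.
The Pigouvian subsidy equals MEB at q*: 4.709 + 0.827×92.1028 = 80.8780.

subsidy = 80.878 per unit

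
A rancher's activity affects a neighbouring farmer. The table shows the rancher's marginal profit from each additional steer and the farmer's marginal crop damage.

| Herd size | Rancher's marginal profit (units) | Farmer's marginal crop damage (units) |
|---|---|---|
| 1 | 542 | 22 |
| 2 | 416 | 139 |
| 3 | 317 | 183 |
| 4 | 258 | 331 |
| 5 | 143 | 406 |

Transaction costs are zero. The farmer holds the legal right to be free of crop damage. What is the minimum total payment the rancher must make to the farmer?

344

Efficient level: marginal profit ≥ marginal crop damage through level 3, so k* = 3.
With the farmer holding the right, the rancher must at least compensate total damage at k*: 22 + 139 + 183 = 344.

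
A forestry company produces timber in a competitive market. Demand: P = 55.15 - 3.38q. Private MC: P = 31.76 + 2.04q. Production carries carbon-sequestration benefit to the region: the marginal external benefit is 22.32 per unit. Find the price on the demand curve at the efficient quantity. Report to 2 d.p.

Social marginal cost = private MC − MEB = 9.44 + 2.04q.
Set SMC = demand: 9.44 + 2.04q = 55.15 - 3.38q → q* = 8.4336.
Consumer price on the demand curve at q*: 55.15 − 3.38×8.4336 = 26.6444.

P = 26.64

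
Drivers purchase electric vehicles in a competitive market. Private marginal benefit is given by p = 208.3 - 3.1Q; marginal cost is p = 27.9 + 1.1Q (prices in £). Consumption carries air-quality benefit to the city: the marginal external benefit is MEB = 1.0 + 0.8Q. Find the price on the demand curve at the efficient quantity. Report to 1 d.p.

P = £42.9

Social marginal benefit = demand + MEB = 209.3 - 2.3Q.
Set SMB = MC: 209.3 - 2.3Q = 27.9 + 1.1Q → Q* = 53.3529.
Consumer price on the demand curve at Q*: 208.3 − 3.1×53.3529 = 42.9060.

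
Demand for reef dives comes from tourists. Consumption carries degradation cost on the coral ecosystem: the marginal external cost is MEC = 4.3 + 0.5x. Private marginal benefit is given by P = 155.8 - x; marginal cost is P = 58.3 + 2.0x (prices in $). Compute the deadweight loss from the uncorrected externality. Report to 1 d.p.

DWL = $60.3

Market equilibrium (private): 58.3 + 2.0x = 155.8 - x → x_m = 32.5000.
Social marginal benefit = demand − MEC = 151.5 - 1.5x.
Set SMB = MC: 151.5 - 1.5x = 58.3 + 2.0x → x* = 26.6286.
The loss is the area between SMB and MC from x* to x_m; with linear curves that's a triangle of height MEC(x_m).
DWL = ½ × 5.8714 × 20.5500 = 60.3286.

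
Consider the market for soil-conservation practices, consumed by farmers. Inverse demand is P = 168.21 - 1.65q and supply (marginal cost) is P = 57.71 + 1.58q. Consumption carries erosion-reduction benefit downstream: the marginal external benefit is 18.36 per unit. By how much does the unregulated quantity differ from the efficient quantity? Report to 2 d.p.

Market equilibrium (private): 57.71 + 1.58q = 168.21 - 1.65q → q_m = 34.2105.
Social marginal benefit = demand + MEB = 186.57 - 1.65q.
Set SMB = MC: 186.57 - 1.65q = 57.71 + 1.58q → q* = 39.8947.
Gap = |34.2105 − 39.8947| = 5.6842.

5.68 units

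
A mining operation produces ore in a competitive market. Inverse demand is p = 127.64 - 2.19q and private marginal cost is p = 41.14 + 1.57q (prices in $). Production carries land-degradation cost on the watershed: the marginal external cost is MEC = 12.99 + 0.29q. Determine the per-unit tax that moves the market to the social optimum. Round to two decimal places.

Social marginal cost = private MC + MEC = 54.13 + 1.86q.
Set SMC = demand: 54.13 + 1.86q = 127.64 - 2.19q → q* = 18.1506.
The Pigouvian tax equals MEC at q*: 12.99 + 0.29×18.1506 = 18.2537.

tax = $18.25 per unit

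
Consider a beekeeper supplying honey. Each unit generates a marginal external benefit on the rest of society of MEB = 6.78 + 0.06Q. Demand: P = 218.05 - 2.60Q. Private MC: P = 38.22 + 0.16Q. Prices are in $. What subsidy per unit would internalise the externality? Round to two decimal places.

Social marginal cost = private MC − MEB = 31.44 + 0.10Q.
Set SMC = demand: 31.44 + 0.10Q = 218.05 - 2.60Q → Q* = 69.1148.
The Pigouvian subsidy equals MEB at Q*: 6.78 + 0.06×69.1148 = 10.9269.

subsidy = $10.93 per unit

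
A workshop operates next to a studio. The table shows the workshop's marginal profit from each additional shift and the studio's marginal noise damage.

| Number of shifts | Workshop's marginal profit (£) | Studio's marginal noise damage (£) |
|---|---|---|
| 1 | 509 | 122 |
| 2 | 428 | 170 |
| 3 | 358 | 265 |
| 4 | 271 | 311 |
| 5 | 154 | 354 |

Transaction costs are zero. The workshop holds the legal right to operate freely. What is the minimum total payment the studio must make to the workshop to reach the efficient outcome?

£425

Left alone the workshop would choose level 5 (marginal profit stays positive).
Efficient level: k* = 3 (marginal profit ≥ marginal noise damage through 3).
The studio must at least cover the workshop's forgone profit from cutting 5→3: 271 + 154 = 425.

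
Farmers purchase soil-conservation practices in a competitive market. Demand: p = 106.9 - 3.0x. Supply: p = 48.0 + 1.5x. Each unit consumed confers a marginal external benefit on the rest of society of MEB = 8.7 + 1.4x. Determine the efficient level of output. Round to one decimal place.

x* = 21.8

Social marginal benefit = demand + MEB = 115.6 - 1.6x.
Set SMB = MC: 115.6 - 1.6x = 48.0 + 1.5x → x* = 21.8065.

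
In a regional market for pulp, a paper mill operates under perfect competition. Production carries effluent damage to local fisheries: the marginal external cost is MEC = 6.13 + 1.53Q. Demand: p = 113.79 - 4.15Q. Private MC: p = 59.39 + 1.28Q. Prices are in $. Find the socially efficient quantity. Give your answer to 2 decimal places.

Social marginal cost = private MC + MEC = 65.52 + 2.81Q.
Set SMC = demand: 65.52 + 2.81Q = 113.79 - 4.15Q → Q* = 6.9353.

Q* = 6.94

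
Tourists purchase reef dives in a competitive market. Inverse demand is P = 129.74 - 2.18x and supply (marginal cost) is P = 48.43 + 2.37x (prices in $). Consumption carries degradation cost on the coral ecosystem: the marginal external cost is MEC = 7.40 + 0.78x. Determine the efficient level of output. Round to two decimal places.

x* = 13.87

Social marginal benefit = demand − MEC = 122.34 - 2.96x.
Set SMB = MC: 122.34 - 2.96x = 48.43 + 2.37x → x* = 13.8668.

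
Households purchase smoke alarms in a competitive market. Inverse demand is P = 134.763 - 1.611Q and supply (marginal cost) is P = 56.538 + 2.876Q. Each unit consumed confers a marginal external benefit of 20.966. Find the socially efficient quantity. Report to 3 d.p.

Q* = 22.106

Social marginal benefit = demand + MEB = 155.729 - 1.611Q.
Set SMB = MC: 155.729 - 1.611Q = 56.538 + 2.876Q → Q* = 22.1063.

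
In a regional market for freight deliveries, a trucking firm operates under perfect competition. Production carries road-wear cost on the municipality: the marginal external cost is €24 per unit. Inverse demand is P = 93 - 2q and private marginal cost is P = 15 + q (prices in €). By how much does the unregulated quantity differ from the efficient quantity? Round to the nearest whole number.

Market equilibrium (private): 15 + q = 93 - 2q → q_m = 26.0000.
Social marginal cost = private MC + MEC = 39 + q.
Set SMC = demand: 39 + q = 93 - 2q → q* = 18.0000.
Gap = |26.0000 − 18.0000| = 8.0000.

8 units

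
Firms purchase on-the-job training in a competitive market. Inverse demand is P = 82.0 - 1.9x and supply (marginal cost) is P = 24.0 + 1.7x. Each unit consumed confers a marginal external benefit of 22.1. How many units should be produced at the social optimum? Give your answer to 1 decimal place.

x* = 22.3

Social marginal benefit = demand + MEB = 104.1 - 1.9x.
Set SMB = MC: 104.1 - 1.9x = 24.0 + 1.7x → x* = 22.2500.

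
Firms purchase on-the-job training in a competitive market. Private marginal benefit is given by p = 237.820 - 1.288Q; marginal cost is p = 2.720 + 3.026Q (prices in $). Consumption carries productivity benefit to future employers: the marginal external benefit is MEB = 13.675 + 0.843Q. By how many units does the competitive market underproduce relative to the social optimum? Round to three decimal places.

Market equilibrium (private): 2.720 + 3.026Q = 237.820 - 1.288Q → Q_m = 54.4970.
Social marginal benefit = demand + MEB = 251.495 - 0.445Q.
Set SMB = MC: 251.495 - 0.445Q = 2.720 + 3.026Q → Q* = 71.6724.
Gap = |54.4970 − 71.6724| = 17.1754.

17.175 units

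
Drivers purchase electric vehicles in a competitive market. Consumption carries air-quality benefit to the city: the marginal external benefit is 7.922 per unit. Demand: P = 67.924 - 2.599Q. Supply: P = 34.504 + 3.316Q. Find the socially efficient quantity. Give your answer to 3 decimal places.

Q* = 6.989

Social marginal benefit = demand + MEB = 75.846 - 2.599Q.
Set SMB = MC: 75.846 - 2.599Q = 34.504 + 3.316Q → Q* = 6.9893.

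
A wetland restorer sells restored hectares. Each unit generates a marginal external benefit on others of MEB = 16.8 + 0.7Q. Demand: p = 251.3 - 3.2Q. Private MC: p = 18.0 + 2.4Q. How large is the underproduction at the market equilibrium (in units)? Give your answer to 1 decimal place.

Market equilibrium (private): 18.0 + 2.4Q = 251.3 - 3.2Q → Q_m = 41.6607.
Social marginal cost = private MC − MEB = 1.2 + 1.7Q.
Set SMC = demand: 1.2 + 1.7Q = 251.3 - 3.2Q → Q* = 51.0408.
Gap = |41.6607 − 51.0408| = 9.3801.

9.4 units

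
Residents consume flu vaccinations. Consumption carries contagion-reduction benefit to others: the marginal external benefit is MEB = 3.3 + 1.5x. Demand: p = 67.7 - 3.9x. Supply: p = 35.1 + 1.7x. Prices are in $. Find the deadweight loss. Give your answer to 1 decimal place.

Market equilibrium (private): 35.1 + 1.7x = 67.7 - 3.9x → x_m = 5.8214.
Social marginal benefit = demand + MEB = 71.0 - 2.4x.
Set SMB = MC: 71.0 - 2.4x = 35.1 + 1.7x → x* = 8.7561.
Between x* and x_m the wedge SMB − MC runs linearly from 0 to MEB(x_m), so the loss is a triangle.
DWL = ½ × 2.9347 × 12.0321 = 17.6553.

DWL = $17.7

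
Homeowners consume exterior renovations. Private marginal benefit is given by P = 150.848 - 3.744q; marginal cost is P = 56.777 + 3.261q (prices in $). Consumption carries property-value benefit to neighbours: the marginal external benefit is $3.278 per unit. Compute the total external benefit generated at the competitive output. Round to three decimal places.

Market equilibrium (private): 56.777 + 3.261q = 150.848 - 3.744q → q_m = 13.4291.
Total external benefit = MEB × q_m = 3.278 × 13.4291 = 44.0206.

$44.021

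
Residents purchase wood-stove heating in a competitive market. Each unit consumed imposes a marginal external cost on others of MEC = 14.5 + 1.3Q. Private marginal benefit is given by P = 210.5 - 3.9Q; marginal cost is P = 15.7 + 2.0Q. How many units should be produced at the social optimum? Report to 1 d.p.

Q* = 25.0

Social marginal benefit = demand − MEC = 196.0 - 5.2Q.
Set SMB = MC: 196.0 - 5.2Q = 15.7 + 2.0Q → Q* = 25.0417.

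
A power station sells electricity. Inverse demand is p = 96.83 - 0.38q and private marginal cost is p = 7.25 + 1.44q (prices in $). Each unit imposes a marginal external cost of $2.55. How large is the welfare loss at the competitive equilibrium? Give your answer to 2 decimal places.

DWL = $1.79

Market equilibrium (private): 7.25 + 1.44q = 96.83 - 0.38q → q_m = 49.2198.
Social marginal cost = private MC + MEC = 9.80 + 1.44q.
Set SMC = demand: 9.80 + 1.44q = 96.83 - 0.38q → q* = 47.8187.
The welfare-loss triangle has base |q_m − q*| and height MEC(q_m) (the vertical gap between SMC and demand is zero at q* and MEC at q_m).
DWL = ½ × 1.4011 × 2.5500 = 1.7864.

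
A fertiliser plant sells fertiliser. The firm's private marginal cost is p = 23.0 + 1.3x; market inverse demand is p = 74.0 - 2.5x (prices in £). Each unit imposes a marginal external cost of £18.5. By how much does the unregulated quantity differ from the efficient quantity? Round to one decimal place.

Market equilibrium (private): 23.0 + 1.3x = 74.0 - 2.5x → x_m = 13.4211.
Social marginal cost = private MC + MEC = 41.5 + 1.3x.
Set SMC = demand: 41.5 + 1.3x = 74.0 - 2.5x → x* = 8.5526.
Gap = |13.4211 − 8.5526| = 4.8685.

4.9 units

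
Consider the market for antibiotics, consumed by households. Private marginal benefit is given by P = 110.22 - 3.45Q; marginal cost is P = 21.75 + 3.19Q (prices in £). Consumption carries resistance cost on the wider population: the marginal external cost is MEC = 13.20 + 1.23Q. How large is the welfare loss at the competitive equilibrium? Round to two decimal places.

DWL = £55.62

Market equilibrium (private): 21.75 + 3.19Q = 110.22 - 3.45Q → Q_m = 13.3238.
Social marginal benefit = demand − MEC = 97.02 - 4.68Q.
Set SMB = MC: 97.02 - 4.68Q = 21.75 + 3.19Q → Q* = 9.5642.
Height of the DWL triangle at Q_m is MC(Q_m) − SMB(Q_m) = MEC(Q_m) = 29.5883.
DWL = ½ × 3.7596 × 29.5883 = 55.6201.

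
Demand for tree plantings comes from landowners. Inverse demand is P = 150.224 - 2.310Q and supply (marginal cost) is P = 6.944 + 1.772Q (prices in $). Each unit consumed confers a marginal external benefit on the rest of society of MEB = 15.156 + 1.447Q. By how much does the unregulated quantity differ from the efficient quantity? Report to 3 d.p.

25.027 units

Market equilibrium (private): 6.944 + 1.772Q = 150.224 - 2.310Q → Q_m = 35.1004.
Social marginal benefit = demand + MEB = 165.380 - 0.863Q.
Set SMB = MC: 165.380 - 0.863Q = 6.944 + 1.772Q → Q* = 60.1275.
Gap = |35.1004 − 60.1275| = 25.0271.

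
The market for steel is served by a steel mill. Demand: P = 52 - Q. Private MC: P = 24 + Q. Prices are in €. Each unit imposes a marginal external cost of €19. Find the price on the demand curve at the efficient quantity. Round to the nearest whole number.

P = €48

Social marginal cost = private MC + MEC = 43 + Q.
Set SMC = demand: 43 + Q = 52 - Q → Q* = 4.5000.
Consumer price on the demand curve at Q*: 52 − 1×4.5000 = 47.5000.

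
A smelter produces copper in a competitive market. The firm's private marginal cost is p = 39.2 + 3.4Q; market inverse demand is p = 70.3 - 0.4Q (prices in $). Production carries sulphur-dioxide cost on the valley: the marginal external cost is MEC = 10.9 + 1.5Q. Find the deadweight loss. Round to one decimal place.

DWL = $50.7

Market equilibrium (private): 39.2 + 3.4Q = 70.3 - 0.4Q → Q_m = 8.1842.
Social marginal cost = private MC + MEC = 50.1 + 4.9Q.
Set SMC = demand: 50.1 + 4.9Q = 70.3 - 0.4Q → Q* = 3.8113.
The welfare-loss triangle has base |Q_m − Q*| and height MEC(Q_m) (the vertical gap between SMC and demand is zero at Q* and MEC at Q_m).
DWL = ½ × 4.3729 × 23.1763 = 50.6738.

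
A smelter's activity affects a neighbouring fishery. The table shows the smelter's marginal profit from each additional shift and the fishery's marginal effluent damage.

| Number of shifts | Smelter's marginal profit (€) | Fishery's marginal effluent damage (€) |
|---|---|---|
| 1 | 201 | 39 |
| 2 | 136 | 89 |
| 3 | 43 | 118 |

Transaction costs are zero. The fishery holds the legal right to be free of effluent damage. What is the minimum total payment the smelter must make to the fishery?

Efficient level: marginal profit ≥ marginal effluent damage through level 2, so k* = 2.
With the fishery holding the right, the smelter must at least compensate total damage at k*: 39 + 89 = 128.

€128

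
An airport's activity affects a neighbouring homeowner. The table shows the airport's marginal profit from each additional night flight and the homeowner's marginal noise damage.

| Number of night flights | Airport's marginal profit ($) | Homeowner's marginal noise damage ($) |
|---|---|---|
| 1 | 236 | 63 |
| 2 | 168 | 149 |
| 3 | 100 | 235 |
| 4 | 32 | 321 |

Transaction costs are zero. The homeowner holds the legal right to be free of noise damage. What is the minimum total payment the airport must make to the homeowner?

$212

Efficient level: marginal profit ≥ marginal noise damage through level 2, so k* = 2.
With the homeowner holding the right, the airport must at least compensate total damage at k*: 63 + 149 = 212.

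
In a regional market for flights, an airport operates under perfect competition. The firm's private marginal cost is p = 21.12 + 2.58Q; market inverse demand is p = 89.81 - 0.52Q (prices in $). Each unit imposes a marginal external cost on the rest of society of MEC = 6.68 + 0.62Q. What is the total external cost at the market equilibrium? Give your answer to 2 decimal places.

$300.22

Market equilibrium (private): 21.12 + 2.58Q = 89.81 - 0.52Q → Q_m = 22.1581.
Total external cost = ∫₀^{Q_m} (6.68 + 0.62Q) dQ = 6.68×22.1581 + ½×0.62×22.1581² = 300.2203.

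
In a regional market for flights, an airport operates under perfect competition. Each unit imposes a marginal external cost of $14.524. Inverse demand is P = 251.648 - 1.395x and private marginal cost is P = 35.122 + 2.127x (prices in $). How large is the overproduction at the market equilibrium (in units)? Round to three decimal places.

4.124 units

Market equilibrium (private): 35.122 + 2.127x = 251.648 - 1.395x → x_m = 61.4781.
Social marginal cost = private MC + MEC = 49.646 + 2.127x.
Set SMC = demand: 49.646 + 2.127x = 251.648 - 1.395x → x* = 57.3543.
Gap = |61.4781 − 57.3543| = 4.1238.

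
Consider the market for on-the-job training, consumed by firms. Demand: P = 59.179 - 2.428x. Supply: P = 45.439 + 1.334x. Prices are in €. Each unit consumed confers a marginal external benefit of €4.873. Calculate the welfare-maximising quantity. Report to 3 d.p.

Social marginal benefit = demand + MEB = 64.052 - 2.428x.
Set SMB = MC: 64.052 - 2.428x = 45.439 + 1.334x → x* = 4.9476.

x* = 4.948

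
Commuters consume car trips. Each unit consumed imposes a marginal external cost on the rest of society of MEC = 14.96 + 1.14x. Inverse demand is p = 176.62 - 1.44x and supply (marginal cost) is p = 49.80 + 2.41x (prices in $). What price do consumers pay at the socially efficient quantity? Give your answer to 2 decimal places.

Social marginal benefit = demand − MEC = 161.66 - 2.58x.
Set SMB = MC: 161.66 - 2.58x = 49.80 + 2.41x → x* = 22.4168.
Consumer price on the demand curve at x*: 176.62 − 1.44×22.4168 = 144.3398.

P = $144.34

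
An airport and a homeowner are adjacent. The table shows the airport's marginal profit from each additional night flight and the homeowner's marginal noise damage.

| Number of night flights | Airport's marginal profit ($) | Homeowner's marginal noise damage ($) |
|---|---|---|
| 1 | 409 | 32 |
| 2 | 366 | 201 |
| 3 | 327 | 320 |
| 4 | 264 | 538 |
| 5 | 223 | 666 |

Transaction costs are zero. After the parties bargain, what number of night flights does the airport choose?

3

Bargaining reaches the level where marginal profit last exceeds marginal noise damage.
That holds through level 3 (327 ≥ 320) but not at 4 (264 < 538).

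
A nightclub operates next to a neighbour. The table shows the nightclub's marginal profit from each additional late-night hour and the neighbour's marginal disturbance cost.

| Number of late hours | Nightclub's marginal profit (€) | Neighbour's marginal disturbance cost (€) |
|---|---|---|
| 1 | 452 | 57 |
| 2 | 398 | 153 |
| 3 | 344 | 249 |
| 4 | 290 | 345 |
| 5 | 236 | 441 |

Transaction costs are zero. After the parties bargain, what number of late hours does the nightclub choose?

3

Bargaining reaches the level where marginal profit last exceeds marginal disturbance cost.
That holds through level 3 (344 ≥ 249) but not at 4 (290 < 345).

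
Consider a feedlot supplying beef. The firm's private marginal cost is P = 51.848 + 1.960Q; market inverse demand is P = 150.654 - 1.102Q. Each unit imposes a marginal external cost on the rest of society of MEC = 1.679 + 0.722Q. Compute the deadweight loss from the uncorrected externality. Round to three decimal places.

Market equilibrium (private): 51.848 + 1.960Q = 150.654 - 1.102Q → Q_m = 32.2685.
Social marginal cost = private MC + MEC = 53.527 + 2.682Q.
Set SMC = demand: 53.527 + 2.682Q = 150.654 - 1.102Q → Q* = 25.6678.
The welfare-loss triangle has base |Q_m − Q*| and height MEC(Q_m) (the vertical gap between SMC and demand is zero at Q* and MEC at Q_m).
DWL = ½ × 6.6007 × 24.9768 = 82.4322.

DWL = 82.432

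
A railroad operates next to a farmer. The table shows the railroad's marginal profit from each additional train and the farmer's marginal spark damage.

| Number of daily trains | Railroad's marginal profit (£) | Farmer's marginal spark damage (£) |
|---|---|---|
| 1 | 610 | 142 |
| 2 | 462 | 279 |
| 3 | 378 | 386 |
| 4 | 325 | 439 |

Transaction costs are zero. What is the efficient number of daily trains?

2

Bargaining reaches the level where marginal profit last exceeds marginal spark damage.
That holds through level 2 (462 ≥ 279) but not at 3 (378 < 386).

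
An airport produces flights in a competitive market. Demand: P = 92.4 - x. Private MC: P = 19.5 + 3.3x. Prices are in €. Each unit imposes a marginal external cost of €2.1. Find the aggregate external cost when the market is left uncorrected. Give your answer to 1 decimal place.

Market equilibrium (private): 19.5 + 3.3x = 92.4 - x → x_m = 16.9535.
Total external cost = MEC × x_m = 2.1 × 16.9535 = 35.6024.

€35.6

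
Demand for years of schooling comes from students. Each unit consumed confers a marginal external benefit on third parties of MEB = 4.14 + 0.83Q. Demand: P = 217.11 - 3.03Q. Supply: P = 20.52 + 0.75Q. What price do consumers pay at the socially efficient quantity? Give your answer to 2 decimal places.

Social marginal benefit = demand + MEB = 221.25 - 2.20Q.
Set SMB = MC: 221.25 - 2.20Q = 20.52 + 0.75Q → Q* = 68.0441.
Consumer price on the demand curve at Q*: 217.11 − 3.03×68.0441 = 10.9364.

P = 10.94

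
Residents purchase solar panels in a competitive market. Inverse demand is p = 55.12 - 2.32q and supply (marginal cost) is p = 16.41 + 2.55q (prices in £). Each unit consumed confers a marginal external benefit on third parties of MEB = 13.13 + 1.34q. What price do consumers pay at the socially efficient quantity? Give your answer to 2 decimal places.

P = £21.05

Social marginal benefit = demand + MEB = 68.25 - 0.98q.
Set SMB = MC: 68.25 - 0.98q = 16.41 + 2.55q → q* = 14.6856.
Consumer price on the demand curve at q*: 55.12 − 2.32×14.6856 = 21.0494.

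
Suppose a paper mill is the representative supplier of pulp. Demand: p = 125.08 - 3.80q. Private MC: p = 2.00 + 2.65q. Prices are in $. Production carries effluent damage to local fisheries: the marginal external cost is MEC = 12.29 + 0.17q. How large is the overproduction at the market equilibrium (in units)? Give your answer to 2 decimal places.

Market equilibrium (private): 2.00 + 2.65q = 125.08 - 3.80q → q_m = 19.0822.
Social marginal cost = private MC + MEC = 14.29 + 2.82q.
Set SMC = demand: 14.29 + 2.82q = 125.08 - 3.80q → q* = 16.7356.
Gap = |19.0822 − 16.7356| = 2.3466.

2.35 units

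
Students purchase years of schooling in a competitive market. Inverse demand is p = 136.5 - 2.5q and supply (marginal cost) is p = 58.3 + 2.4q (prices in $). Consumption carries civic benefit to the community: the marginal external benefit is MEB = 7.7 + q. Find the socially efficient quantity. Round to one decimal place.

Social marginal benefit = demand + MEB = 144.2 - 1.5q.
Set SMB = MC: 144.2 - 1.5q = 58.3 + 2.4q → q* = 22.0256.

q* = 22.0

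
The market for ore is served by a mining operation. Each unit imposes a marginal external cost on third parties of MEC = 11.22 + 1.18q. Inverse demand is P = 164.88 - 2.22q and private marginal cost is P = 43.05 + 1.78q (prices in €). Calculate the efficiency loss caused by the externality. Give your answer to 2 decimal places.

Market equilibrium (private): 43.05 + 1.78q = 164.88 - 2.22q → q_m = 30.4575.
Social marginal cost = private MC + MEC = 54.27 + 2.96q.
Set SMC = demand: 54.27 + 2.96q = 164.88 - 2.22q → q* = 21.3533.
The loss is the area between SMC and demand from q* to q_m; with linear curves that's a triangle of height MEC(q_m).
DWL = ½ × 9.1042 × 47.1599 = 214.6766.

DWL = €214.68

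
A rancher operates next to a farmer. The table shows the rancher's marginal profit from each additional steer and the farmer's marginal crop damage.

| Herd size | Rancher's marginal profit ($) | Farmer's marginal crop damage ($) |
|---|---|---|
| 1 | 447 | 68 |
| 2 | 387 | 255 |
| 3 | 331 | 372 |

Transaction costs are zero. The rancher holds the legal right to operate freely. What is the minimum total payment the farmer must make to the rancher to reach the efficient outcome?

$331

Left alone the rancher would choose level 3 (marginal profit stays positive).
Efficient level: k* = 2 (marginal profit ≥ marginal crop damage through 2).
The farmer must at least cover the rancher's forgone profit from cutting 3→2: 331 = 331.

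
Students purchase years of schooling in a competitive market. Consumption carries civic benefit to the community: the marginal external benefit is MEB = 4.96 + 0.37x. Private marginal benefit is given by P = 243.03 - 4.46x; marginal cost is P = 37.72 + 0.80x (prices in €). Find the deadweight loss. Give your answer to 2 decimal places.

Market equilibrium (private): 37.72 + 0.80x = 243.03 - 4.46x → x_m = 39.0323.
Social marginal benefit = demand + MEB = 247.99 - 4.09x.
Set SMB = MC: 247.99 - 4.09x = 37.72 + 0.80x → x* = 43.0000.
The welfare-loss triangle has base |x_m − x*| and height MEB(x_m) (the vertical gap between SMB and MC is zero at x* and MEB at x_m).
DWL = ½ × 3.9677 × 19.4020 = 38.4907.

DWL = €38.49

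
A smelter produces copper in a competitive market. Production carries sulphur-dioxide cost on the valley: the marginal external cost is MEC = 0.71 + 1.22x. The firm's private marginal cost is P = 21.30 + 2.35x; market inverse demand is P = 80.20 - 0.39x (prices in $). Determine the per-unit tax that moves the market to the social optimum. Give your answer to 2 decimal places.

Social marginal cost = private MC + MEC = 22.01 + 3.57x.
Set SMC = demand: 22.01 + 3.57x = 80.20 - 0.39x → x* = 14.6944.
The Pigouvian tax equals MEC at x*: 0.71 + 1.22×14.6944 = 18.6372.

tax = $18.64 per unit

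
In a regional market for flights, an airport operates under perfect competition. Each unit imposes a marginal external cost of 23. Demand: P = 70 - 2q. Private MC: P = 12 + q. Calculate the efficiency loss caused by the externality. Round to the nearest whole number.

DWL = 88

Market equilibrium (private): 12 + q = 70 - 2q → q_m = 19.3333.
Social marginal cost = private MC + MEC = 35 + q.
Set SMC = demand: 35 + q = 70 - 2q → q* = 11.6667.
Between q* and q_m the wedge SMC − demand runs linearly from 0 to MEC(q_m), so the loss is a triangle.
DWL = ½ × 7.6666 × 23.0000 = 88.1659.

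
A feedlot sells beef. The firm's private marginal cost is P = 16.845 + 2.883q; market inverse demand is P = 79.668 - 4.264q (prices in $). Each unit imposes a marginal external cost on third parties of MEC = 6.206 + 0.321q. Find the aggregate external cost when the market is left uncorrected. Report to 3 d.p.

Market equilibrium (private): 16.845 + 2.883q = 79.668 - 4.264q → q_m = 8.7901.
Total external cost = ∫₀^{q_m} (6.206 + 0.321q) dq = 6.206×8.7901 + ½×0.321×8.7901² = 66.9525.

$66.953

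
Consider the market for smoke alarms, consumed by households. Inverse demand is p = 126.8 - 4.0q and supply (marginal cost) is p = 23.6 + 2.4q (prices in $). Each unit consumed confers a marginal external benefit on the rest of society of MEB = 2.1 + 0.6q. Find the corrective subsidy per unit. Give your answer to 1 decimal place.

Social marginal benefit = demand + MEB = 128.9 - 3.4q.
Set SMB = MC: 128.9 - 3.4q = 23.6 + 2.4q → q* = 18.1552.
The Pigouvian subsidy equals MEB at q*: 2.1 + 0.6×18.1552 = 12.9931.

subsidy = $13.0 per unit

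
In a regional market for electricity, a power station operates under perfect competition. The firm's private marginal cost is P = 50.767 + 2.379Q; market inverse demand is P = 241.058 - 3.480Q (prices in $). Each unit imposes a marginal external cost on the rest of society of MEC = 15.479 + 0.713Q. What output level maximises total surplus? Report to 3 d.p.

Social marginal cost = private MC + MEC = 66.246 + 3.092Q.
Set SMC = demand: 66.246 + 3.092Q = 241.058 - 3.480Q → Q* = 26.5995.

Q* = 26.600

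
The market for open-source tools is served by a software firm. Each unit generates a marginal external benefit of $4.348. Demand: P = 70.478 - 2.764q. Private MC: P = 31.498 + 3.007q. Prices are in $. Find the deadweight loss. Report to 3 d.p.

Market equilibrium (private): 31.498 + 3.007q = 70.478 - 2.764q → q_m = 6.7545.
Social marginal cost = private MC − MEB = 27.150 + 3.007q.
Set SMC = demand: 27.150 + 3.007q = 70.478 - 2.764q → q* = 7.5079.
Height of the DWL triangle at q_m is demand(q_m) − SMC(q_m) = MEB(q_m) = 4.3480.
DWL = ½ × 0.7534 × 4.3480 = 1.6379.

DWL = $1.638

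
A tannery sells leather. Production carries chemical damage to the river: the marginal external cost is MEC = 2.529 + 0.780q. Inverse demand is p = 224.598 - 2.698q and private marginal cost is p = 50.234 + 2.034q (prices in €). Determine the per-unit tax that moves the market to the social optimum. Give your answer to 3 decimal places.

Social marginal cost = private MC + MEC = 52.763 + 2.814q.
Set SMC = demand: 52.763 + 2.814q = 224.598 - 2.698q → q* = 31.1747.
The Pigouvian tax equals MEC at q*: 2.529 + 0.780×31.1747 = 26.8453.

tax = €26.845 per unit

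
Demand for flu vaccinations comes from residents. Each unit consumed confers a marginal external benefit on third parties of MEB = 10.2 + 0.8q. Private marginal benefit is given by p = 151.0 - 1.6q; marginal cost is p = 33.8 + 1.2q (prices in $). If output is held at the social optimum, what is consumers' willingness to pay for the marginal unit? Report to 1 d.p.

P = $49.1

Social marginal benefit = demand + MEB = 161.2 - 0.8q.
Set SMB = MC: 161.2 - 0.8q = 33.8 + 1.2q → q* = 63.7000.
Consumer price on the demand curve at q*: 151.0 − 1.6×63.7000 = 49.0800.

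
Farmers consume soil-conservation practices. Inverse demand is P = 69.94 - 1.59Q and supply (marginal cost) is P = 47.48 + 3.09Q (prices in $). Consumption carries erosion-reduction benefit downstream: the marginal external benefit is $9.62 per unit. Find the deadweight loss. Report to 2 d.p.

Market equilibrium (private): 47.48 + 3.09Q = 69.94 - 1.59Q → Q_m = 4.7991.
Social marginal benefit = demand + MEB = 79.56 - 1.59Q.
Set SMB = MC: 79.56 - 1.59Q = 47.48 + 3.09Q → Q* = 6.8547.
The loss is the area between SMB and MC from Q* to Q_m; with linear curves that's a triangle of height MEB(Q_m).
DWL = ½ × 2.0556 × 9.6200 = 9.8874.

DWL = $9.89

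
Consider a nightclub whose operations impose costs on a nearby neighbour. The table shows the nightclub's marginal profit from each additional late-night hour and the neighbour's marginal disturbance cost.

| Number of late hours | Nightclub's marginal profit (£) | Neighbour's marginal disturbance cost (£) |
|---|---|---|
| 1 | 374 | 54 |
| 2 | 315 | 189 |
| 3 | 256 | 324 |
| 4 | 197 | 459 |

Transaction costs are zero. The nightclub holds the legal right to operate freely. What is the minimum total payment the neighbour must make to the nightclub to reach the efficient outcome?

Left alone the nightclub would choose level 4 (marginal profit stays positive).
Efficient level: k* = 2 (marginal profit ≥ marginal disturbance cost through 2).
The neighbour must at least cover the nightclub's forgone profit from cutting 4→2: 256 + 197 = 453.

£453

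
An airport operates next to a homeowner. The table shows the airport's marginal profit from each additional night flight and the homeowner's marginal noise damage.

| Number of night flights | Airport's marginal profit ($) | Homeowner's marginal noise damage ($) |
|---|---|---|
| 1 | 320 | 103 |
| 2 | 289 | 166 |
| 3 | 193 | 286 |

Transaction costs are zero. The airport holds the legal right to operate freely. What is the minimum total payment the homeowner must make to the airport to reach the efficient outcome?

Left alone the airport would choose level 3 (marginal profit stays positive).
Efficient level: k* = 2 (marginal profit ≥ marginal noise damage through 2).
The homeowner must at least cover the airport's forgone profit from cutting 3→2: 193 = 193.

$193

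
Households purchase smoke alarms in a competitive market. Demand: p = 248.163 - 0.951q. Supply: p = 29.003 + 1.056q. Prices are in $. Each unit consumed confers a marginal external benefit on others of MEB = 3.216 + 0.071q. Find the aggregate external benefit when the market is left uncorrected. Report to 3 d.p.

$774.488

Market equilibrium (private): 29.003 + 1.056q = 248.163 - 0.951q → q_m = 109.1978.
Total external benefit = ∫₀^{q_m} (3.216 + 0.071q) dq = 3.216×109.1978 + ½×0.071×109.1978² = 774.4878.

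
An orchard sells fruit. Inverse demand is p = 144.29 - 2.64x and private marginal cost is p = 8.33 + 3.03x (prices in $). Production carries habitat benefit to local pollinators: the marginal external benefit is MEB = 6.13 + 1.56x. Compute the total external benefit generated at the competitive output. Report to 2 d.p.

$595.48

Market equilibrium (private): 8.33 + 3.03x = 144.29 - 2.64x → x_m = 23.9788.
Total external benefit = ∫₀^{x_m} (6.13 + 1.56x) dx = 6.13×23.9788 + ½×1.56×23.9788² = 595.4767.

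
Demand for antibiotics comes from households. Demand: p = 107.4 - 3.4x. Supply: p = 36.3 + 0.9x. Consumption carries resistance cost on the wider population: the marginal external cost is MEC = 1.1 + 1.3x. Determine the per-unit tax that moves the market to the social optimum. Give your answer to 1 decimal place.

tax = 17.4 per unit

Social marginal benefit = demand − MEC = 106.3 - 4.7x.
Set SMB = MC: 106.3 - 4.7x = 36.3 + 0.9x → x* = 12.5000.
The Pigouvian tax equals MEC at x*: 1.1 + 1.3×12.5000 = 17.3500.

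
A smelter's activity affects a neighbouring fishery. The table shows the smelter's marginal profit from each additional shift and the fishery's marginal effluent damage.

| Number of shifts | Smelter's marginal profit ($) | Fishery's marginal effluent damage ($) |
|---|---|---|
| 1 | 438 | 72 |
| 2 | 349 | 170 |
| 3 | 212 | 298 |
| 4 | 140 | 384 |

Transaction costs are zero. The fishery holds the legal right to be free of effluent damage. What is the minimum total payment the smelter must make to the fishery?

$242

Efficient level: marginal profit ≥ marginal effluent damage through level 2, so k* = 2.
With the fishery holding the right, the smelter must at least compensate total damage at k*: 72 + 170 = 242.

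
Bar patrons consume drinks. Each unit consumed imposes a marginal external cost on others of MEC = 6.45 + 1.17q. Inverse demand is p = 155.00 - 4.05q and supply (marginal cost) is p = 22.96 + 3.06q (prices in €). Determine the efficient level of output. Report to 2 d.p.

Social marginal benefit = demand − MEC = 148.55 - 5.22q.
Set SMB = MC: 148.55 - 5.22q = 22.96 + 3.06q → q* = 15.1679.

q* = 15.17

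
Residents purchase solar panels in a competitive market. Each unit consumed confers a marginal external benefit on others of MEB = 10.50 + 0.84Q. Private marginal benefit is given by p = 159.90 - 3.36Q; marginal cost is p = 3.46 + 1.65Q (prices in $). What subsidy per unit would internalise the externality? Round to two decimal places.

Social marginal benefit = demand + MEB = 170.40 - 2.52Q.
Set SMB = MC: 170.40 - 2.52Q = 3.46 + 1.65Q → Q* = 40.0336.
The Pigouvian subsidy equals MEB at Q*: 10.50 + 0.84×40.0336 = 44.1282.

subsidy = $44.13 per unit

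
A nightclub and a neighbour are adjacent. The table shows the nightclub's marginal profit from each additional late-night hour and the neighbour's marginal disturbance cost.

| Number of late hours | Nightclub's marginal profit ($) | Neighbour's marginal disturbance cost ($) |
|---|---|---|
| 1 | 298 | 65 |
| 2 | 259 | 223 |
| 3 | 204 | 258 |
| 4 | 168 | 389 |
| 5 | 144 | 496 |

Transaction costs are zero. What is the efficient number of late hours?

Bargaining reaches the level where marginal profit last exceeds marginal disturbance cost.
That holds through level 2 (259 ≥ 223) but not at 3 (204 < 258).

2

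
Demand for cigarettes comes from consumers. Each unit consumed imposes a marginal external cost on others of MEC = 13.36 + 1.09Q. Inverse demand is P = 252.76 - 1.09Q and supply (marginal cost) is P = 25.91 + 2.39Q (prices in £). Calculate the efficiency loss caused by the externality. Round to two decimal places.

Market equilibrium (private): 25.91 + 2.39Q = 252.76 - 1.09Q → Q_m = 65.1868.
Social marginal benefit = demand − MEC = 239.40 - 2.18Q.
Set SMB = MC: 239.40 - 2.18Q = 25.91 + 2.39Q → Q* = 46.7155.
The loss is the area between SMB and MC from Q* to Q_m; with linear curves that's a triangle of height MEC(Q_m).
DWL = ½ × 18.4713 × 84.4136 = 779.6145.

DWL = £779.61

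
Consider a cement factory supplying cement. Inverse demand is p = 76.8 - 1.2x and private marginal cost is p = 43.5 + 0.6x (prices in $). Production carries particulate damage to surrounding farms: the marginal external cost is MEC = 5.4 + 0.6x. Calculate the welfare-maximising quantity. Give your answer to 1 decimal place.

x* = 11.6

Social marginal cost = private MC + MEC = 48.9 + 1.2x.
Set SMC = demand: 48.9 + 1.2x = 76.8 - 1.2x → x* = 11.6250.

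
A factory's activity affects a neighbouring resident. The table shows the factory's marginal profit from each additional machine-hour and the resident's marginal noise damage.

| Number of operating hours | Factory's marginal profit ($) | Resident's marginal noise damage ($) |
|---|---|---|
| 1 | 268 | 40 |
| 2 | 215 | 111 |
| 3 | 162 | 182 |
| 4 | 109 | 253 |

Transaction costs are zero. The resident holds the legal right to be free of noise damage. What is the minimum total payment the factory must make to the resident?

Efficient level: marginal profit ≥ marginal noise damage through level 2, so k* = 2.
With the resident holding the right, the factory must at least compensate total damage at k*: 40 + 111 = 151.

$151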